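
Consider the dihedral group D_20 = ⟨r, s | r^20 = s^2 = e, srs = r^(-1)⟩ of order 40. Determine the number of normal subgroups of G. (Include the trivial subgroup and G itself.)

G has 48 subgroups. Checking conjugation-invariance by order — order 1: 1/1 normal; order 2: 1/21 normal; order 4: 1/11 normal; order 5: 1/1 normal; order 8: 0/5 normal; order 10: 1/5 normal; order 20: 3/3 normal; order 40: 1/1 normal.
Total normal subgroups: 9.

9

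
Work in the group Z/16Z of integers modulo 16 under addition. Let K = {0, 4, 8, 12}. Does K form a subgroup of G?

|K| = 4 divides |G| = 16, consistent with Lagrange.
K contains the identity, every element's inverse is in K, and K is closed under +: it is a subgroup.
In fact K = ⟨4⟩.

Yes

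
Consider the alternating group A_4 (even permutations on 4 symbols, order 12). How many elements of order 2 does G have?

3

The elements of order 2 are: (1 2)(3 4), (1 3)(2 4), (1 4)(2 3).
That's 3.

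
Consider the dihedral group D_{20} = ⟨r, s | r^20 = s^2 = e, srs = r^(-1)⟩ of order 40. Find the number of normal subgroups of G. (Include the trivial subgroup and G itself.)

9

G has 48 subgroups. Checking conjugation-invariance by order — order 1: 1/1 normal; order 2: 1/21 normal; order 4: 1/11 normal; order 5: 1/1 normal; order 8: 0/5 normal; order 10: 1/5 normal; order 20: 3/3 normal; order 40: 1/1 normal.
Total normal subgroups: 9.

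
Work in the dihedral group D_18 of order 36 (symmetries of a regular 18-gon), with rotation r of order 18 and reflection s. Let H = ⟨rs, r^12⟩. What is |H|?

|⟨rs⟩| = 2 and |⟨r^12⟩| = 3, so |H| is a multiple of lcm(2, 3) = 6 and divides |G| = 36.
Closing under the operation: H = {e, r^6, r^12, rs, r^7s, r^13s}, so |H| = 6.

6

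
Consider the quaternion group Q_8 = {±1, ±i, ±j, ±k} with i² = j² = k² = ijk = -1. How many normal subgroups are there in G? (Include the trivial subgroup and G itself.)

6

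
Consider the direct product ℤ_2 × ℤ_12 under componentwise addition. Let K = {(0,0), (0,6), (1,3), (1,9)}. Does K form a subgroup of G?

|K| = 4 divides |G| = 24, consistent with Lagrange.
K contains the identity, every element's inverse is in K, and K is closed under +: it is a subgroup.
In fact K = ⟨(1,9)⟩.

Yes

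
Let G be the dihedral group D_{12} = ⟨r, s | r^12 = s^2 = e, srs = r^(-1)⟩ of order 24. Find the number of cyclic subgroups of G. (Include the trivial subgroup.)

A cyclic subgroup of order d is generated by each of its φ(d) elements of order d, so the cyclic subgroups of order d number (#elements of order d)/φ(d).
Cyclic subgroups by order — order 1: 1; order 2: 13; order 3: 1; order 4: 1; order 6: 1; order 12: 1.
Total: 18.

18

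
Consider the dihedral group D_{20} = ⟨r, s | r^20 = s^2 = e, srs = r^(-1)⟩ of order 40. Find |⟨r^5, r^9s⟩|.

|⟨r^5⟩| = 4 and |⟨r^9s⟩| = 2, so |H| is a multiple of lcm(4, 2) = 4 and divides |G| = 40.
Closing under the operation: H = {e, r^5, r^10, r^15, r^4s, r^9s, r^14s, r^19s}, so |H| = 8.

8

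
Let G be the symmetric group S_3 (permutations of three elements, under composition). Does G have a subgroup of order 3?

3 | 6. A subgroup of order 3 is {e, (1 2 3), (1 3 2)}.

Yes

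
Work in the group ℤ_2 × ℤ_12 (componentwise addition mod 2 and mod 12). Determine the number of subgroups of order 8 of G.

|G| = 24 and 8 | 24, so subgroups of order 8 are possible by Lagrange.
The subgroups of order 8 are: {(0,0), (0,3), (0,6), (0,9), (1,0), (1,3), (1,6), (1,9)}.
So G has 1 subgroup of order 8.

1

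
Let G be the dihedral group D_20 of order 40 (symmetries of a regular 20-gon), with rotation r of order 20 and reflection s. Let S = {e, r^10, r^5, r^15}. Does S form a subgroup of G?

Yes

|S| = 4 divides |G| = 40, consistent with Lagrange.
S contains the identity, every element's inverse is in S, and S is closed under ·: it is a subgroup.
In fact S = ⟨r^15⟩.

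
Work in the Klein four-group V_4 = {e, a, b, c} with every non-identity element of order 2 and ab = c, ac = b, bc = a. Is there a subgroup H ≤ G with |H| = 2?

Yes

2 | 4. A subgroup of order 2 is {e, a}.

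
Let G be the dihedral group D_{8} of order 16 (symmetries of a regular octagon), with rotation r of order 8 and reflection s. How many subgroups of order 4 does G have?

5

|G| = 16 and 4 | 16, so subgroups of order 4 are possible by Lagrange.
The subgroups of order 4 are: {e, r^2, r^4, r^6}; {e, r^4, r^2s, r^6s}; {e, r^4, r^3s, r^7s}; {e, r^4, s, r^4s}; … (5 in all).
So G has 5 subgroups of order 4.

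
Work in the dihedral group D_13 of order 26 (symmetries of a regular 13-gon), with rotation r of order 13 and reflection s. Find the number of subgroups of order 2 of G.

13

|G| = 26 and 2 | 26, so subgroups of order 2 are possible by Lagrange.
The subgroups of order 2 are: {e, r^10s}; {e, r^11s}; {e, r^12s}; {e, r^2s}; … (13 in all).
So G has 13 subgroups of order 2.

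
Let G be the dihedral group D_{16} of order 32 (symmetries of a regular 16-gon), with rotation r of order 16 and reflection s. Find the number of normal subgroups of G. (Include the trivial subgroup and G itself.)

G has 36 subgroups. Checking conjugation-invariance by order — order 1: 1/1 normal; order 2: 1/17 normal; order 4: 1/9 normal; order 8: 1/5 normal; order 16: 3/3 normal; order 32: 1/1 normal.
Total normal subgroups: 8.

8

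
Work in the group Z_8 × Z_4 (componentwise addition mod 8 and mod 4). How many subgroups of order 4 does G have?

|G| = 32 and 4 | 32, so subgroups of order 4 are possible by Lagrange.
The subgroups of order 4 are: {(0,0), (0,1), (0,2), (0,3)}; {(0,0), (0,2), (4,0), (4,2)}; {(0,0), (0,2), (4,1), (4,3)}; {(0,0), (2,0), (4,0), (6,0)}; … (7 in all).
So G has 7 subgroups of order 4.

7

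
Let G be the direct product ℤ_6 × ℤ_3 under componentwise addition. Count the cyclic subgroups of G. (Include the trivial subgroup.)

A cyclic subgroup of order d is generated by each of its φ(d) elements of order d, so the cyclic subgroups of order d number (#elements of order d)/φ(d).
Cyclic subgroups by order — order 1: 1; order 2: 1; order 3: 4; order 6: 4.
Total: 10.

10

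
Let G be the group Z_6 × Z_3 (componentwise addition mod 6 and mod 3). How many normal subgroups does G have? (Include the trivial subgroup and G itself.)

G is abelian, so every subgroup is normal.
G has 12 subgroups in total, hence 12 normal subgroups.

12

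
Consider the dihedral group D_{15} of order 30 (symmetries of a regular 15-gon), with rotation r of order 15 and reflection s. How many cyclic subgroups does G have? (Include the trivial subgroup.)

Group the elements of G by the cyclic subgroup they generate; each cyclic subgroup of order d accounts for φ(d) elements.
Cyclic subgroups by order — order 1: 1; order 2: 15; order 3: 1; order 5: 1; order 15: 1.
Total: 19.

19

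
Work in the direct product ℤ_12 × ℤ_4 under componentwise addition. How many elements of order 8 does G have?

An element (a,b) has order lcm(ord(a), ord(b)); count pairs with lcm equal to 8.
Enumerating gives 0 such elements.

0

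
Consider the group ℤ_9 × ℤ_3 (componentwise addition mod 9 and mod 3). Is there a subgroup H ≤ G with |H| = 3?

Yes

3 | 27. A subgroup of order 3 is {(0,0), (0,1), (0,2)}.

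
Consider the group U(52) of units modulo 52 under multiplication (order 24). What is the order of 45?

12

Compute successive powers of 45 mod 52: 45, 49, 21, 9, 41, 25, 33, 29, …; 45^12 ≡ 1 (mod 52).
So |⟨45⟩| = 12.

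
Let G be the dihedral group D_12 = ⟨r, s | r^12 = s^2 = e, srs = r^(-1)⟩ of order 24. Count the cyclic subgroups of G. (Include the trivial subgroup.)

18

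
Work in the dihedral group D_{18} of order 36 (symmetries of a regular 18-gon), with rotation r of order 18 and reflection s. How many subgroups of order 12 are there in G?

3

|G| = 36 and 12 | 36, so subgroups of order 12 are possible by Lagrange.
The subgroups of order 12 are: {e, r^3, r^6, r^9, r^12, r^15, rs, r^4s, r^7s, r^10s, r^13s, r^16s}; {e, r^3, r^6, r^9, r^12, r^15, r^2s, r^5s, r^8s, r^11s, r^14s, r^17s}; {e, r^3, r^6, r^9, r^12, r^15, s, r^3s, r^6s, r^9s, r^12s, r^15s}.
So G has 3 subgroups of order 12.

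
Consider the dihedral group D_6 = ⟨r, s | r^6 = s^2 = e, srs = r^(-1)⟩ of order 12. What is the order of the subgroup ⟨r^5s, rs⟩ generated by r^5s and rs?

|⟨r^5s⟩| = 2 and |⟨rs⟩| = 2, so |H| is a multiple of lcm(2, 2) = 2 and divides |G| = 12.
Closing under the operation: H = {e, r^2, r^4, rs, r^3s, r^5s}, so |H| = 6.

6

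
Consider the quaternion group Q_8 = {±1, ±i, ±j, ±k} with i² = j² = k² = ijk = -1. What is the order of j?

Computing powers of j: the smallest k with (j)^k = e is k = 4.

4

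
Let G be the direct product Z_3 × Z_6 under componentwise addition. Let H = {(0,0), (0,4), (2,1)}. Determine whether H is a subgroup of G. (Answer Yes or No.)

No

(0,4) ∈ H but its inverse (0,2) ∉ H, so H is not a subgroup.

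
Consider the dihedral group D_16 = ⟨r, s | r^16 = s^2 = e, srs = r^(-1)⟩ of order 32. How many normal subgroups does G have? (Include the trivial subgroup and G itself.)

G has 36 subgroups. Checking conjugation-invariance by order — order 1: 1/1 normal; order 2: 1/17 normal; order 4: 1/9 normal; order 8: 1/5 normal; order 16: 3/3 normal; order 32: 1/1 normal.
Total normal subgroups: 8.

8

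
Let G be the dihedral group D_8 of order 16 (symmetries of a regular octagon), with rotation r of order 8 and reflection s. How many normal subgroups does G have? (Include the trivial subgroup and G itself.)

7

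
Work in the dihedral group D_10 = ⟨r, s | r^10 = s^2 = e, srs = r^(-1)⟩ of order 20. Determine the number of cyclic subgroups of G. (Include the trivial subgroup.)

14

A cyclic subgroup of order d is generated by each of its φ(d) elements of order d, so the cyclic subgroups of order d number (#elements of order d)/φ(d).
Cyclic subgroups by order — order 1: 1; order 2: 11; order 5: 1; order 10: 1.
Total: 14.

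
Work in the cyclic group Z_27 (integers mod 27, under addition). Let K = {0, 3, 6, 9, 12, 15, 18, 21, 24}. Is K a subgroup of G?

Yes

|K| = 9 divides |G| = 27, consistent with Lagrange.
K contains the identity, every element's inverse is in K, and K is closed under +: it is a subgroup.
In fact K = ⟨3⟩.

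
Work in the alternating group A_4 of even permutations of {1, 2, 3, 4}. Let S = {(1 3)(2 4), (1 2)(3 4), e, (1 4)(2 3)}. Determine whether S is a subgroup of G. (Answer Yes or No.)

Yes

|S| = 4 divides |G| = 12, consistent with Lagrange.
S contains the identity, every element's inverse is in S, and S is closed under ∘: it is a subgroup.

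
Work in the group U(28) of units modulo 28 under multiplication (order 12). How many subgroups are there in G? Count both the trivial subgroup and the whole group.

10

|G| = 12, so by Lagrange every subgroup order divides 12. Divisors: 1, 2, 3, 4, 6, 12.
Subgroups by order — order 1: 1; order 2: 3; order 3: 1; order 4: 1; order 6: 3; order 12: 1.
Total: 1 + 3 + 1 + 1 + 3 + 1 = 10.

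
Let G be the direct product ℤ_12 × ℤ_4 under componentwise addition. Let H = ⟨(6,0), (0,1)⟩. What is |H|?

|⟨(6,0)⟩| = 2 and |⟨(0,1)⟩| = 4, so |H| is a multiple of lcm(2, 4) = 4 and divides |G| = 48.
Closing under the operation: H = {(0,0), (0,1), (0,2), (0,3), (6,0), (6,1), (6,2), (6,3)}, so |H| = 8.

8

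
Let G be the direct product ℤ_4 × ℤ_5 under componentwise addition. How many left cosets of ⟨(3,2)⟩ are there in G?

1

|⟨(3,2)⟩| = 20 and |G| = 20.
By Lagrange, [G : H] = |G|/|H| = 20/20 = 1.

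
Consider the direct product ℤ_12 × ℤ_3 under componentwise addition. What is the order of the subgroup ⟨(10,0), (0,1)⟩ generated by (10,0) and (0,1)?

18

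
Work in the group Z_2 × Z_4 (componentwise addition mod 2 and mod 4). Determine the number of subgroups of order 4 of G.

|G| = 8 and 4 | 8, so subgroups of order 4 are possible by Lagrange.
The subgroups of order 4 are: {(0,0), (0,1), (0,2), (0,3)}; {(0,0), (0,2), (1,0), (1,2)}; {(0,0), (0,2), (1,1), (1,3)}.
So G has 3 subgroups of order 4.

3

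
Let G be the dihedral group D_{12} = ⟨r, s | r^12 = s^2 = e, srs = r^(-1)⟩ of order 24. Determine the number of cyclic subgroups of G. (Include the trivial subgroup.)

Each element a generates a cyclic subgroup ⟨a⟩; distinct elements may generate the same one (a cyclic group of order d has φ(d) generators).
Cyclic subgroups by order — order 1: 1; order 2: 13; order 3: 1; order 4: 1; order 6: 1; order 12: 1.
Total: 18.

18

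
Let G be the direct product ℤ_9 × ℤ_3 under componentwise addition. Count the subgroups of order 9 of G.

|G| = 27 and 9 | 27, so subgroups of order 9 are possible by Lagrange.
The subgroups of order 9 are: {(0,0), (0,1), (0,2), (3,0), (3,1), (3,2), (6,0), (6,1), (6,2)}; {(0,0), (1,0), (2,0), (3,0), (4,0), (5,0), (6,0), (7,0), (8,0)}; {(0,0), (1,1), (2,2), (3,0), (4,1), (5,2), (6,0), (7,1), (8,2)}; {(0,0), (1,2), (2,1), (3,0), (4,2), (5,1), (6,0), (7,2), (8,1)}.
So G has 4 subgroups of order 9.

4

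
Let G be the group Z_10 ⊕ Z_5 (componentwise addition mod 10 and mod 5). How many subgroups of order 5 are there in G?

|G| = 50 and 5 | 50, so subgroups of order 5 are possible by Lagrange.
The subgroups of order 5 are: {(0,0), (0,1), (0,2), (0,3), (0,4)}; {(0,0), (2,0), (4,0), (6,0), (8,0)}; {(0,0), (2,1), (4,2), (6,3), (8,4)}; {(0,0), (2,2), (4,4), (6,1), (8,3)}; … (6 in all).
So G has 6 subgroups of order 5.

6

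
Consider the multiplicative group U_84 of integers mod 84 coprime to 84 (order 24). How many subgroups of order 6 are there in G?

7

|G| = 24 and 6 | 24, so subgroups of order 6 are possible by Lagrange.
The subgroups of order 6 are: {1, 11, 23, 25, 37, 71}; {1, 13, 25, 37, 61, 73}; {1, 5, 17, 25, 37, 41}; {1, 19, 25, 31, 37, 55}; … (7 in all).
So G has 7 subgroups of order 6.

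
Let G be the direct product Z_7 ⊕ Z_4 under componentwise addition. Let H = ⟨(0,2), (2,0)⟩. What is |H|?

|⟨(0,2)⟩| = 2 and |⟨(2,0)⟩| = 7, so |H| is a multiple of lcm(2, 7) = 14 and divides |G| = 28.
Closing under the operation: H = {(0,0), (0,2), (1,0), (1,2), (2,0), (2,2), (3,0), (3,2), (4,0), (4,2), (5,0), (5,2), (6,0), (6,2)}, so |H| = 14.

14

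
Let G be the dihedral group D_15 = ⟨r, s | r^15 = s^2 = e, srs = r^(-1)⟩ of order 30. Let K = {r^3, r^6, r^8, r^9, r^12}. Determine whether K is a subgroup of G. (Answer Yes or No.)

No

The identity e ∉ K, so K is not a subgroup.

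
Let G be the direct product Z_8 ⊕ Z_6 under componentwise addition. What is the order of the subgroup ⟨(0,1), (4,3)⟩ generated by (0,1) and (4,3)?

|⟨(0,1)⟩| = 6 and |⟨(4,3)⟩| = 2, so |H| is a multiple of lcm(6, 2) = 6 and divides |G| = 48.
Closing under the operation: H = {(0,0), (0,1), (0,2), (0,3), (0,4), (0,5), (4,0), (4,1), (4,2), (4,3), (4,4), (4,5)}, so |H| = 12.

12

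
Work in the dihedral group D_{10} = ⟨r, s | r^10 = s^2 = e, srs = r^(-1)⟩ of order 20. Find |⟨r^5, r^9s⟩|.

|⟨r^5⟩| = 2 and |⟨r^9s⟩| = 2, so |H| is a multiple of lcm(2, 2) = 2 and divides |G| = 20.
Closing under the operation: H = {e, r^5, r^4s, r^9s}, so |H| = 4.

4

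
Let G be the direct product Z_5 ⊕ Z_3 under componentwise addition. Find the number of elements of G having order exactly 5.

4

An element (a,b) has order lcm(ord(a), ord(b)); count pairs with lcm equal to 5.
Enumerating gives 4 such elements.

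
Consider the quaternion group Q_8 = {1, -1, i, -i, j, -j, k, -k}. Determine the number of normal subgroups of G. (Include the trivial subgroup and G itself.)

G has 6 subgroups. Checking conjugation-invariance by order — order 1: 1/1 normal; order 2: 1/1 normal; order 4: 3/3 normal; order 8: 1/1 normal.
Total normal subgroups: 6.

6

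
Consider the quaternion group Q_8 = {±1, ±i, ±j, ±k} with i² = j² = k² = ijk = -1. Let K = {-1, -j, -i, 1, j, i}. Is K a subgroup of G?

|K| = 6 does not divide |G| = 8, so by Lagrange K is not a subgroup.

No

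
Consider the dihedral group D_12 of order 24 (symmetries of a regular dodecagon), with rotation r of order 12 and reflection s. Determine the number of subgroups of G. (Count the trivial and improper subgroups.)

|G| = 24, so by Lagrange every subgroup order divides 24. Divisors: 1, 2, 3, 4, 6, 8, 12, 24.
Subgroups by order — order 1: 1; order 2: 13; order 3: 1; order 4: 7; order 6: 5; order 8: 3; order 12: 3; order 24: 1.
Total: 1 + 13 + 1 + 7 + 5 + 3 + 3 + 1 = 34.

34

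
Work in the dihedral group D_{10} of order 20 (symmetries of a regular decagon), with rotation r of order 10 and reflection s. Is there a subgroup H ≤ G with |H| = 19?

19 does not divide |G| = 20, so by Lagrange no subgroup of order 19 exists.

No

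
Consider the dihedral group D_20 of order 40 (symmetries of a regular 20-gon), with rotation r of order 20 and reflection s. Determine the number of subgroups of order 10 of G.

|G| = 40 and 10 | 40, so subgroups of order 10 are possible by Lagrange.
The subgroups of order 10 are: {e, r^2, r^4, r^6, r^8, r^10, r^12, r^14, r^16, r^18}; {e, r^4, r^8, r^12, r^16, r^2s, r^6s, r^10s, r^14s, r^18s}; {e, r^4, r^8, r^12, r^16, r^3s, r^7s, r^11s, r^15s, r^19s}; {e, r^4, r^8, r^12, r^16, s, r^4s, r^8s, r^12s, r^16s}; … (5 in all).
So G has 5 subgroups of order 10.

5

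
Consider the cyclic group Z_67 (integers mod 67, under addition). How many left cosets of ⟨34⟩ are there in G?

1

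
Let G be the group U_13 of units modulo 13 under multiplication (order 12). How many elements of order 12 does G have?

4

The elements of order 12 are: 2, 6, 7, 11.
That's 4.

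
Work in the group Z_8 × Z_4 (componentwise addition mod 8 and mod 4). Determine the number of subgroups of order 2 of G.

3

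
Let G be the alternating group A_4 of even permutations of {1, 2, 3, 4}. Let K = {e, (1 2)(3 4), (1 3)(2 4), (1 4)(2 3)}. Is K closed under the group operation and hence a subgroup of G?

Yes

|K| = 4 divides |G| = 12, consistent with Lagrange.
K contains the identity, every element's inverse is in K, and K is closed under ∘: it is a subgroup.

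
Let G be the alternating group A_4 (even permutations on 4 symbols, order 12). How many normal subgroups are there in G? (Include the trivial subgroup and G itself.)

3

G has 10 subgroups. Checking conjugation-invariance by order — order 1: 1/1 normal; order 2: 0/3 normal; order 3: 0/4 normal; order 4: 1/1 normal; order 12: 1/1 normal.
Total normal subgroups: 3.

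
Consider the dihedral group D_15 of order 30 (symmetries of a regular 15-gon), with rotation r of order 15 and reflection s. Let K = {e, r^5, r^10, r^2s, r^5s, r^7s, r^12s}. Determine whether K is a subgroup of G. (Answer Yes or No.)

No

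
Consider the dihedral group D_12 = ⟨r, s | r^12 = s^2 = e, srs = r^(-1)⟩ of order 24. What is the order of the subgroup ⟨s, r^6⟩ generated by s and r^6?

4

|⟨s⟩| = 2 and |⟨r^6⟩| = 2, so |H| is a multiple of lcm(2, 2) = 2 and divides |G| = 24.
Closing under the operation: H = {e, r^6, s, r^6s}, so |H| = 4.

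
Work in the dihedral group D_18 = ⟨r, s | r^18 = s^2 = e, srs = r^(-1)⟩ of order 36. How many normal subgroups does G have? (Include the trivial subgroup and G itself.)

9

G has 45 subgroups. Checking conjugation-invariance by order — order 1: 1/1 normal; order 2: 1/19 normal; order 3: 1/1 normal; order 4: 0/9 normal; order 6: 1/7 normal; order 9: 1/1 normal; order 12: 0/3 normal; order 18: 3/3 normal; order 36: 1/1 normal.
Total normal subgroups: 9.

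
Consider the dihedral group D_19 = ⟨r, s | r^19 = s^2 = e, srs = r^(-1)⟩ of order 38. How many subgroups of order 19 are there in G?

|G| = 38 and 19 | 38, so subgroups of order 19 are possible by Lagrange.
The subgroups of order 19 are: {e, r, r^2, r^3, r^4, r^5, r^6, r^7, r^8, r^9, r^10, r^11, r^12, r^13, r^14, r^15, r^16, r^17, r^18}.
So G has 1 subgroup of order 19.

1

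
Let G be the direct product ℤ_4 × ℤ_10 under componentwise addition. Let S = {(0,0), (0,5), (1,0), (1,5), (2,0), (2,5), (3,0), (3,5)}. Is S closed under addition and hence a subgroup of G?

Yes

|S| = 8 divides |G| = 40, consistent with Lagrange.
S contains the identity, every element's inverse is in S, and S is closed under +: it is a subgroup.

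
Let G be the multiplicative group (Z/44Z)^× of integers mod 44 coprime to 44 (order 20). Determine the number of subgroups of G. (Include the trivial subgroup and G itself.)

10

|G| = 20, so by Lagrange every subgroup order divides 20. Divisors: 1, 2, 4, 5, 10, 20.
Subgroups by order — order 1: 1; order 2: 3; order 4: 1; order 5: 1; order 10: 3; order 20: 1.
Total: 1 + 3 + 1 + 1 + 3 + 1 = 10.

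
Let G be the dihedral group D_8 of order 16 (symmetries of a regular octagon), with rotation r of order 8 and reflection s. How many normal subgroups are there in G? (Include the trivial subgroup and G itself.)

G has 19 subgroups. Checking conjugation-invariance by order — order 1: 1/1 normal; order 2: 1/9 normal; order 4: 1/5 normal; order 8: 3/3 normal; order 16: 1/1 normal.
Total normal subgroups: 7.

7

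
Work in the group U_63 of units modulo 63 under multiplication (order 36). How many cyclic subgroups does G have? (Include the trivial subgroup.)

Each element a generates a cyclic subgroup ⟨a⟩; distinct elements may generate the same one (a cyclic group of order d has φ(d) generators).
Cyclic subgroups by order — order 1: 1; order 2: 3; order 3: 4; order 6: 12.
Total: 20.

20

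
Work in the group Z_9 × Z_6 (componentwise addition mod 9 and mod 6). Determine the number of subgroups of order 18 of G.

|G| = 54 and 18 | 54, so subgroups of order 18 are possible by Lagrange.
The subgroups of order 18 are: {(0,0), (0,1), (0,2), (0,3), (0,4), (0,5), (3,0), (3,1), (3,2), (3,3), (3,4), (3,5), (6,0), (6,1), (6,2), (6,3), (6,4), (6,5)}; {(0,0), (0,3), (1,0), (1,3), (2,0), (2,3), (3,0), (3,3), (4,0), (4,3), (5,0), (5,3), (6,0), (6,3), (7,0), (7,3), (8,0), (8,3)}; {(0,0), (0,3), (1,1), (1,4), (2,2), (2,5), (3,0), (3,3), (4,1), (4,4), (5,2), (5,5), (6,0), (6,3), (7,1), (7,4), (8,2), (8,5)}; {(0,0), (0,3), (1,2), (1,5), (2,1), (2,4), (3,0), (3,3), (4,2), (4,5), (5,1), (5,4), (6,0), (6,3), (7,2), (7,5), (8,1), (8,4)}.
So G has 4 subgroups of order 18.

4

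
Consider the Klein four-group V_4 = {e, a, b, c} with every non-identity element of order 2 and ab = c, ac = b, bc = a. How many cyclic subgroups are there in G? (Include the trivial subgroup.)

Group the elements of G by the cyclic subgroup they generate; each cyclic subgroup of order d accounts for φ(d) elements.
Cyclic subgroups by order — order 1: 1; order 2: 3.
Total: 4.

4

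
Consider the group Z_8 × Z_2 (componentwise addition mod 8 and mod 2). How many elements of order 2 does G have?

An element (a,b) has order lcm(ord(a), ord(b)); count pairs with lcm equal to 2.
Enumerating gives 3 such elements.

3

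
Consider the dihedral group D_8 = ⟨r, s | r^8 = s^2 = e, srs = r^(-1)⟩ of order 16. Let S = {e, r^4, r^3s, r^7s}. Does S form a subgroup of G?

Yes

|S| = 4 divides |G| = 16, consistent with Lagrange.
S contains the identity, every element's inverse is in S, and S is closed under ·: it is a subgroup.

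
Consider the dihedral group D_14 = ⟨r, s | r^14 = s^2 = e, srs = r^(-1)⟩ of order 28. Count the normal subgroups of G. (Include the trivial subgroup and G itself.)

7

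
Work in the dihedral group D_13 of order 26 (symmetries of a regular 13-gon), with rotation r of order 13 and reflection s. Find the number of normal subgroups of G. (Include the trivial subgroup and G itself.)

3

G has 16 subgroups. Checking conjugation-invariance by order — order 1: 1/1 normal; order 2: 0/13 normal; order 13: 1/1 normal; order 26: 1/1 normal.
Total normal subgroups: 3.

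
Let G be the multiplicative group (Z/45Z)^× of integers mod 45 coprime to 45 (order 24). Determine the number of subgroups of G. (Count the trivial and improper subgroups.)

|G| = 24, so by Lagrange every subgroup order divides 24. Divisors: 1, 2, 3, 4, 6, 8, 12, 24.
Subgroups by order — order 1: 1; order 2: 3; order 3: 1; order 4: 3; order 6: 3; order 8: 1; order 12: 3; order 24: 1.
Total: 1 + 3 + 1 + 3 + 3 + 1 + 3 + 1 = 16.

16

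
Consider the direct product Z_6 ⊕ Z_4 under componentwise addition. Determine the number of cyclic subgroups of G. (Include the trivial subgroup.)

Each element a generates a cyclic subgroup ⟨a⟩; distinct elements may generate the same one (a cyclic group of order d has φ(d) generators).
Cyclic subgroups by order — order 1: 1; order 2: 3; order 3: 1; order 4: 2; order 6: 3; order 12: 2.
Total: 12.

12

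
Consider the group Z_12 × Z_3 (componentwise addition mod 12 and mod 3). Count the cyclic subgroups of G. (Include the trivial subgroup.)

Group the elements of G by the cyclic subgroup they generate; each cyclic subgroup of order d accounts for φ(d) elements.
Cyclic subgroups by order — order 1: 1; order 2: 1; order 3: 4; order 4: 1; order 6: 4; order 12: 4.
Total: 15.

15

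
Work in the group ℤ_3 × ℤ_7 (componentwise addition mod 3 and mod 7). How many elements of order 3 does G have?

2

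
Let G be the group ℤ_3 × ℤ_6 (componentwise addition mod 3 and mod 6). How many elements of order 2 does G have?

1

An element (a,b) has order lcm(ord(a), ord(b)); count pairs with lcm equal to 2.
Enumerating gives 1 such elements.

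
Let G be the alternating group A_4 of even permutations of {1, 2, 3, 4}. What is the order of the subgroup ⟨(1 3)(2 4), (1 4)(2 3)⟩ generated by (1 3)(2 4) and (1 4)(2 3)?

4

|⟨(1 3)(2 4)⟩| = 2 and |⟨(1 4)(2 3)⟩| = 2, so |H| is a multiple of lcm(2, 2) = 2 and divides |G| = 12.
Closing under the operation: H = {e, (1 2)(3 4), (1 3)(2 4), (1 4)(2 3)}, so |H| = 4.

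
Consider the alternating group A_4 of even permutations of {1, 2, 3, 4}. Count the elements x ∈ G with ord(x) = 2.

3

The elements of order 2 are: (1 2)(3 4), (1 3)(2 4), (1 4)(2 3).
That's 3.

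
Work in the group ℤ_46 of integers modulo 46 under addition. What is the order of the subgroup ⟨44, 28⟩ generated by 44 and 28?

23

|⟨44⟩| = 23 and |⟨28⟩| = 23, so |H| is a multiple of lcm(23, 23) = 23 and divides |G| = 46.
Closing under the operation: H = {0, 2, 4, 6, 8, 10, 12, 14, 16, 18, 20, 22, 24, 26, 28, 30, 32, 34, 36, 38, 40, 42, 44}, so |H| = 23.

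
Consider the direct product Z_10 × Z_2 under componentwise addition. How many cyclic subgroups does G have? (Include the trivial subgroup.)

8

A cyclic subgroup of order d is generated by each of its φ(d) elements of order d, so the cyclic subgroups of order d number (#elements of order d)/φ(d).
Cyclic subgroups by order — order 1: 1; order 2: 3; order 5: 1; order 10: 3.
Total: 8.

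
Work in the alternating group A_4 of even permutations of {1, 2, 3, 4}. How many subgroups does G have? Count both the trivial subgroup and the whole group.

10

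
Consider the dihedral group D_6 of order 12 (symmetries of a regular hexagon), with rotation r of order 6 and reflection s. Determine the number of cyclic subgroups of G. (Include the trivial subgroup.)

Each element a generates a cyclic subgroup ⟨a⟩; distinct elements may generate the same one (a cyclic group of order d has φ(d) generators).
Cyclic subgroups by order — order 1: 1; order 2: 7; order 3: 1; order 6: 1.
Total: 10.

10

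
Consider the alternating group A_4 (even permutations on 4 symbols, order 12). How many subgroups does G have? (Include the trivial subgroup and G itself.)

10

|G| = 12, so by Lagrange every subgroup order divides 12. Divisors: 1, 2, 3, 4, 6, 12.
Subgroups by order — order 1: 1; order 2: 3; order 3: 4; order 4: 1; order 6: 0; order 12: 1.
Total: 1 + 3 + 4 + 1 + 0 + 1 = 10.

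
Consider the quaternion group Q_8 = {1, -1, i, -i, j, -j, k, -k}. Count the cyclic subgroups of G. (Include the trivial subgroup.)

5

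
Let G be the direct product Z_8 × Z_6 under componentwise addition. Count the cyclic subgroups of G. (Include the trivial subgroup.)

Each element a generates a cyclic subgroup ⟨a⟩; distinct elements may generate the same one (a cyclic group of order d has φ(d) generators).
Cyclic subgroups by order — order 1: 1; order 2: 3; order 3: 1; order 4: 2; order 6: 3; order 8: 2; order 12: 2; order 24: 2.
Total: 16.

16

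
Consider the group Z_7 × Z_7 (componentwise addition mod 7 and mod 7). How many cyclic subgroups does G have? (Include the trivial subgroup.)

A cyclic subgroup of order d is generated by each of its φ(d) elements of order d, so the cyclic subgroups of order d number (#elements of order d)/φ(d).
Cyclic subgroups by order — order 1: 1; order 7: 8.
Total: 9.

9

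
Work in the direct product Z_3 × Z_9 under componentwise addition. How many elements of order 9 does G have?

An element (a,b) has order lcm(ord(a), ord(b)); count pairs with lcm equal to 9.
Enumerating gives 18 such elements.

18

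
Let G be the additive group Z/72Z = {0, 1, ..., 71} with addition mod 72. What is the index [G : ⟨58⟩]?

2

|⟨58⟩| = 36 and |G| = 72.
By Lagrange, [G : H] = |G|/|H| = 72/36 = 2.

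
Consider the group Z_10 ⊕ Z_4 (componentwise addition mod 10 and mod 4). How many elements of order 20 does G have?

16

An element (a,b) has order lcm(ord(a), ord(b)); count pairs with lcm equal to 20.
Enumerating gives 16 such elements.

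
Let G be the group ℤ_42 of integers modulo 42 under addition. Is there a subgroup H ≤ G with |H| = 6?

6 | 42. A subgroup of order 6 is {0, 7, 14, 21, 28, 35}.

Yes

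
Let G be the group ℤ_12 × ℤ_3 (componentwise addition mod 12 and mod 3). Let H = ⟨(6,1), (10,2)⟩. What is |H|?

18

|⟨(6,1)⟩| = 6 and |⟨(10,2)⟩| = 6, so |H| is a multiple of lcm(6, 6) = 6 and divides |G| = 36.
Closing under the operation: H = {(0,0), (0,1), (0,2), (2,0), (2,1), (2,2), (4,0), (4,1), (4,2), (6,0), (6,1), (6,2), (8,0), (8,1), (8,2), (10,0), (10,1), (10,2)}, so |H| = 18.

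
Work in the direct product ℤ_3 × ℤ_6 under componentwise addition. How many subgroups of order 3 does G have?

|G| = 18 and 3 | 18, so subgroups of order 3 are possible by Lagrange.
The subgroups of order 3 are: {(0,0), (0,2), (0,4)}; {(0,0), (1,0), (2,0)}; {(0,0), (1,2), (2,4)}; {(0,0), (1,4), (2,2)}.
So G has 4 subgroups of order 3.

4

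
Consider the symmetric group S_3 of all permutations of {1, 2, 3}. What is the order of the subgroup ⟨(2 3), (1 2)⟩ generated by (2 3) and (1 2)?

|⟨(2 3)⟩| = 2 and |⟨(1 2)⟩| = 2, so |H| is a multiple of lcm(2, 2) = 2 and divides |G| = 6.
Closing {(2 3), (1 2)} under the group operation gives all of G, so |H| = 6.

6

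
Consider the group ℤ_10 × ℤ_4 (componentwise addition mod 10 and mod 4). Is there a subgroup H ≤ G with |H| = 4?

Yes

4 | 40. A subgroup of order 4 is {(0,0), (0,1), (0,2), (0,3)}.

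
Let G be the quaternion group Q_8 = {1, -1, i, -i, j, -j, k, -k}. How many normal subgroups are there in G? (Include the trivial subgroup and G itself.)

6

G has 6 subgroups. Checking conjugation-invariance by order — order 1: 1/1 normal; order 2: 1/1 normal; order 4: 3/3 normal; order 8: 1/1 normal.
Total normal subgroups: 6.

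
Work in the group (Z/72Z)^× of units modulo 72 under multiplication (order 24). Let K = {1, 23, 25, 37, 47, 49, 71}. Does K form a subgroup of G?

|K| = 7 does not divide |G| = 24, so by Lagrange K is not a subgroup.

No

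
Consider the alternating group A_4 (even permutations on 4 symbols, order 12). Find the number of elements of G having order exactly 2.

3

The elements of order 2 are: (1 2)(3 4), (1 3)(2 4), (1 4)(2 3).
That's 3.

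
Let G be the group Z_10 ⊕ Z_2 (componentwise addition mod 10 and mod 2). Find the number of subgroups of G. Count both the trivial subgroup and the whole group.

10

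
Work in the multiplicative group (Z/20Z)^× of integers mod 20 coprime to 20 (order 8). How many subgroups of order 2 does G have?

3

|G| = 8 and 2 | 8, so subgroups of order 2 are possible by Lagrange.
The subgroups of order 2 are: {1, 11}; {1, 19}; {1, 9}.
So G has 3 subgroups of order 2.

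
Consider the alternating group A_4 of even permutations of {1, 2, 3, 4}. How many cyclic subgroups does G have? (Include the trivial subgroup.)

A cyclic subgroup of order d is generated by each of its φ(d) elements of order d, so the cyclic subgroups of order d number (#elements of order d)/φ(d).
Cyclic subgroups by order — order 1: 1; order 2: 3; order 3: 4.
Total: 8.

8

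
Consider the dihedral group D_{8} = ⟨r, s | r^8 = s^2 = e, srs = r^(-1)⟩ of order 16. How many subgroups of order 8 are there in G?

|G| = 16 and 8 | 16, so subgroups of order 8 are possible by Lagrange.
The subgroups of order 8 are: {e, r, r^2, r^3, r^4, r^5, r^6, r^7}; {e, r^2, r^4, r^6, s, r^2s, r^4s, r^6s}; {e, r^2, r^4, r^6, rs, r^3s, r^5s, r^7s}.
So G has 3 subgroups of order 8.

3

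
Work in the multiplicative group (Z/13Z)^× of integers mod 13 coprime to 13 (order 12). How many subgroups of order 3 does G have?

|G| = 12 and 3 | 12, so subgroups of order 3 are possible by Lagrange.
The subgroups of order 3 are: {1, 3, 9}.
So G has 1 subgroup of order 3.

1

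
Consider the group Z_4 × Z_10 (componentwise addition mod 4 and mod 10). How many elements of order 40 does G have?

0

An element (a,b) has order lcm(ord(a), ord(b)); count pairs with lcm equal to 40.
Enumerating gives 0 such elements.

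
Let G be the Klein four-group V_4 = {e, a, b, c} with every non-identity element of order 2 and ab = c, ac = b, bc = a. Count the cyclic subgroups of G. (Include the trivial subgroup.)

A cyclic subgroup of order d is generated by each of its φ(d) elements of order d, so the cyclic subgroups of order d number (#elements of order d)/φ(d).
Cyclic subgroups by order — order 1: 1; order 2: 3.
Total: 4.

4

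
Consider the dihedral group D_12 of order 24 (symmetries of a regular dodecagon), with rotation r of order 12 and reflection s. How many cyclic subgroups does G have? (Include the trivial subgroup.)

18

A cyclic subgroup of order d is generated by each of its φ(d) elements of order d, so the cyclic subgroups of order d number (#elements of order d)/φ(d).
Cyclic subgroups by order — order 1: 1; order 2: 13; order 3: 1; order 4: 1; order 6: 1; order 12: 1.
Total: 18.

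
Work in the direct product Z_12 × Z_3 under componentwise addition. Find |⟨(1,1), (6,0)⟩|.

|⟨(1,1)⟩| = 12 and |⟨(6,0)⟩| = 2, so |H| is a multiple of lcm(12, 2) = 12 and divides |G| = 36.
Closing under the operation: H = {(0,0), (1,1), (2,2), (3,0), (4,1), (5,2), (6,0), (7,1), (8,2), (9,0), (10,1), (11,2)}, so |H| = 12.

12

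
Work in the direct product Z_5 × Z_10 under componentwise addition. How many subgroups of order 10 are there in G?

6

|G| = 50 and 10 | 50, so subgroups of order 10 are possible by Lagrange.
The subgroups of order 10 are: {(0,0), (0,1), (0,2), (0,3), (0,4), (0,5), (0,6), (0,7), (0,8), (0,9)}; {(0,0), (0,5), (1,0), (1,5), (2,0), (2,5), (3,0), (3,5), (4,0), (4,5)}; {(0,0), (0,5), (1,1), (1,6), (2,2), (2,7), (3,3), (3,8), (4,4), (4,9)}; {(0,0), (0,5), (1,2), (1,7), (2,4), (2,9), (3,1), (3,6), (4,3), (4,8)}; … (6 in all).
So G has 6 subgroups of order 10.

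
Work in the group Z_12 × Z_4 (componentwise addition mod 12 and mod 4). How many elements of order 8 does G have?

0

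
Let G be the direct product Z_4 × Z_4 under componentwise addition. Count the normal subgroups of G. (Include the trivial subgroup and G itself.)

G is abelian, so every subgroup is normal.
G has 15 subgroups in total, hence 15 normal subgroups.

15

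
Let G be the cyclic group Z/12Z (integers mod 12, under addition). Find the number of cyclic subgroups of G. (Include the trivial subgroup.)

A cyclic subgroup of order d is generated by each of its φ(d) elements of order d, so the cyclic subgroups of order d number (#elements of order d)/φ(d).
Cyclic subgroups by order — order 1: 1; order 2: 1; order 3: 1; order 4: 1; order 6: 1; order 12: 1.
Total: 6.

6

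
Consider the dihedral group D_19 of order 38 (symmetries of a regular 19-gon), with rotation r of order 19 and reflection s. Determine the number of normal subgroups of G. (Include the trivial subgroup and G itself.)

3

G has 22 subgroups. Checking conjugation-invariance by order — order 1: 1/1 normal; order 2: 0/19 normal; order 19: 1/1 normal; order 38: 1/1 normal.
Total normal subgroups: 3.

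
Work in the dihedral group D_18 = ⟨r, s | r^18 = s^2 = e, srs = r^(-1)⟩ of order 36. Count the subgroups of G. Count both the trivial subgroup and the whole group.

45

|G| = 36, so by Lagrange every subgroup order divides 36. Divisors: 1, 2, 3, 4, 6, 9, 12, 18, 36.
Subgroups by order — order 1: 1; order 2: 19; order 3: 1; order 4: 9; order 6: 7; order 9: 1; order 12: 3; order 18: 3; order 36: 1.
Total: 1 + 19 + 1 + 9 + 7 + 1 + 3 + 3 + 1 = 45.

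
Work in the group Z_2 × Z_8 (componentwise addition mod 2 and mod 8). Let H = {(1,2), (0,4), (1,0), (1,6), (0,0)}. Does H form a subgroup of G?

No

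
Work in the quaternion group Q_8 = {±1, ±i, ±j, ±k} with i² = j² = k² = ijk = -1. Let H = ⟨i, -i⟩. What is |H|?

|⟨i⟩| = 4 and |⟨-i⟩| = 4, so |H| is a multiple of lcm(4, 4) = 4 and divides |G| = 8.
Closing under the operation: H = {1, -1, i, -i}, so |H| = 4.

4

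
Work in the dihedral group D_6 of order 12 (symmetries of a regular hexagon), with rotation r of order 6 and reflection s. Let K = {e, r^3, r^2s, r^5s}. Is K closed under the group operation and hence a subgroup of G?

|K| = 4 divides |G| = 12, consistent with Lagrange.
K contains the identity, every element's inverse is in K, and K is closed under ·: it is a subgroup.

Yes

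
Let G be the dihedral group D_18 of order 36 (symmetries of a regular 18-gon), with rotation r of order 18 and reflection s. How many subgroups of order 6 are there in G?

|G| = 36 and 6 | 36, so subgroups of order 6 are possible by Lagrange.
The subgroups of order 6 are: {e, r^6, r^12, r^4s, r^10s, r^16s}; {e, r^6, r^12, r^5s, r^11s, r^17s}; {e, r^6, r^12, s, r^6s, r^12s}; {e, r^6, r^12, rs, r^7s, r^13s}; … (7 in all).
So G has 7 subgroups of order 6.

7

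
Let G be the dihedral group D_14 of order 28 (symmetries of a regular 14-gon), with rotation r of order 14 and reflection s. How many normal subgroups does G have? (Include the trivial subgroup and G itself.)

G has 28 subgroups. Checking conjugation-invariance by order — order 1: 1/1 normal; order 2: 1/15 normal; order 4: 0/7 normal; order 7: 1/1 normal; order 14: 3/3 normal; order 28: 1/1 normal.
Total normal subgroups: 7.

7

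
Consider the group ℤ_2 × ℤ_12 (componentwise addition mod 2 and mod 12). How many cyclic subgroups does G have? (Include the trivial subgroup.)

Each element a generates a cyclic subgroup ⟨a⟩; distinct elements may generate the same one (a cyclic group of order d has φ(d) generators).
Cyclic subgroups by order — order 1: 1; order 2: 3; order 3: 1; order 4: 2; order 6: 3; order 12: 2.
Total: 12.

12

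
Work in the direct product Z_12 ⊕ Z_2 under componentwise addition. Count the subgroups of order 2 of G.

3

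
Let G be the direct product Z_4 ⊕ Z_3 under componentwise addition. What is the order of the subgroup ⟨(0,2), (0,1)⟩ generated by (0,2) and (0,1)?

3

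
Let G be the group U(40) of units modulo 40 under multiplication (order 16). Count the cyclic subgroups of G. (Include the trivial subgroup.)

12

A cyclic subgroup of order d is generated by each of its φ(d) elements of order d, so the cyclic subgroups of order d number (#elements of order d)/φ(d).
Cyclic subgroups by order — order 1: 1; order 2: 7; order 4: 4.
Total: 12.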